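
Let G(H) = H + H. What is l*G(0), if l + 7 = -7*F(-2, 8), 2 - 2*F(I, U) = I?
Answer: 0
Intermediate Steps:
F(I, U) = 1 - I/2
G(H) = 2*H
l = -21 (l = -7 - 7*(1 - ½*(-2)) = -7 - 7*(1 + 1) = -7 - 7*2 = -7 - 14 = -21)
l*G(0) = -42*0 = -21*0 = 0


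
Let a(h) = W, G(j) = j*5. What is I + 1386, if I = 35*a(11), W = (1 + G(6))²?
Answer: 35021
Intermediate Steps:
G(j) = 5*j
W = 961 (W = (1 + 5*6)² = (1 + 30)² = 31² = 961)
a(h) = 961
I = 33635 (I = 35*961 = 33635)
I + 1386 = 33635 + 1386 = 35021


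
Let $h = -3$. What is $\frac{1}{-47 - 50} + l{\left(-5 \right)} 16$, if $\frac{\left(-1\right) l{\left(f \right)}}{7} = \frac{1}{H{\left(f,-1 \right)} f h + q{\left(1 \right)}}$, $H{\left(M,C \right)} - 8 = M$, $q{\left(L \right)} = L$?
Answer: $- \frac{5455}{2231} \approx -2.4451$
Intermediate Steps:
$H{\left(M,C \right)} = 8 + M$
$l{\left(f \right)} = - \frac{7}{1 - 3 f \left(8 + f\right)}$ ($l{\left(f \right)} = - \frac{7}{\left(8 + f\right) f \left(-3\right) + 1} = - \frac{7}{f \left(8 + f\right) \left(-3\right) + 1} = - \frac{7}{- 3 f \left(8 + f\right) + 1} = - \frac{7}{1 - 3 f \left(8 + f\right)}$)
$\frac{1}{-47 - 50} + l{\left(-5 \right)} 16 = \frac{1}{-47 - 50} + \frac{7}{-1 + 3 \left(-5\right) \left(8 - 5\right)} 16 = \frac{1}{-97} + \frac{7}{-1 + 3 \left(-5\right) 3} \cdot 16 = - \frac{1}{97} + \frac{7}{-1 - 45} \cdot 16 = - \frac{1}{97} + \frac{7}{-46} \cdot 16 = - \frac{1}{97} + 7 \left(- \frac{1}{46}\right) 16 = - \frac{1}{97} - \frac{56}{23} = - \frac{5455}{2231}$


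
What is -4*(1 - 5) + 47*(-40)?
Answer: -1864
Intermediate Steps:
-4*(1 - 5) + 47*(-40) = -4*(-4) - 1880 = 16 - 1880 = -1864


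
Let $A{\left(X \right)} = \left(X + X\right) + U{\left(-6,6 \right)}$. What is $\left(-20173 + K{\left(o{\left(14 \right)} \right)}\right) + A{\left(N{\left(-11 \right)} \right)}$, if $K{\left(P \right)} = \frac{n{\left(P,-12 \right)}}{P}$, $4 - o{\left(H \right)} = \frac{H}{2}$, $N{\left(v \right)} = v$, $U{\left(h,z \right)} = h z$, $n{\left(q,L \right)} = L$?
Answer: $-20227$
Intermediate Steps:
$o{\left(H \right)} = 4 - \frac{H}{2}$
$K{\left(P \right)} = - \frac{12}{P}$
$A{\left(X \right)} = -36 + 2 X$ ($A{\left(X \right)} = \left(X + X\right) - 36 = 2 X - 36 = -36 + 2 X$)
$\left(-20173 + K{\left(o{\left(14 \right)} \right)}\right) + A{\left(N{\left(-11 \right)} \right)} = \left(-20173 - \frac{12}{4 - 7}\right) + \left(-36 + 2 \left(-11\right)\right) = \left(-20173 - \frac{12}{4 - 7}\right) - 58 = \left(-20173 - \frac{12}{-3}\right) - 58 = \left(-20173 - -4\right) - 58 = \left(-20173 + 4\right) - 58 = -20169 - 58 = -20227$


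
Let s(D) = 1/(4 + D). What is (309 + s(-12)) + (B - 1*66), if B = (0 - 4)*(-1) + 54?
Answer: 2407/8 ≈ 300.88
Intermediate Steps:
B = 58 (B = -4*(-1) + 54 = 4 + 54 = 58)
(309 + s(-12)) + (B - 1*66) = (309 + 1/(4 - 12)) + (58 - 1*66) = (309 + 1/(-8)) + (58 - 66) = (309 - ⅛) - 8 = 2471/8 - 8 = 2407/8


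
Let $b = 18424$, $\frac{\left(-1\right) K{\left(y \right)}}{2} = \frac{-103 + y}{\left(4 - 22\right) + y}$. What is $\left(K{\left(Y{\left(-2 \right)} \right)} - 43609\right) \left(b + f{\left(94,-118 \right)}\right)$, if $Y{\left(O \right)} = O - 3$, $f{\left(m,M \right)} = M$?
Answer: $- \frac{18365000238}{23} \approx -7.9848 \cdot 10^{8}$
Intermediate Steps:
$Y{\left(O \right)} = -3 + O$ ($Y{\left(O \right)} = O - 3 = -3 + O$)
$K{\left(y \right)} = - \frac{2 \left(-103 + y\right)}{-18 + y}$ ($K{\left(y \right)} = - 2 \frac{-103 + y}{\left(4 - 22\right) + y} = - 2 \frac{-103 + y}{-18 + y} = - \frac{2 \left(-103 + y\right)}{-18 + y}$)
$\left(K{\left(Y{\left(-2 \right)} \right)} - 43609\right) \left(b + f{\left(94,-118 \right)}\right) = \left(\frac{2 \left(103 - \left(-3 - 2\right)\right)}{-18 - 5} - 43609\right) \left(18424 - 118\right) = \left(\frac{2 \left(103 - -5\right)}{-18 - 5} - 43609\right) 18306 = \left(\frac{2 \left(103 + 5\right)}{-23} - 43609\right) 18306 = \left(2 \left(- \frac{1}{23}\right) 108 - 43609\right) 18306 = \left(- \frac{216}{23} - 43609\right) 18306 = \left(- \frac{1003223}{23}\right) 18306 = - \frac{18365000238}{23}$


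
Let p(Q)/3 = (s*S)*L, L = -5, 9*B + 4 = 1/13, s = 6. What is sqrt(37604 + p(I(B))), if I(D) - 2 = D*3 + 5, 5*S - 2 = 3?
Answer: sqrt(37514) ≈ 193.69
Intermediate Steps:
S = 1 (S = 2/5 + (1/5)*3 = 2/5 + 3/5 = 1)
B = -17/39 (B = -4/9 + (1/9)/13 = -4/9 + (1/9)*(1/13) = -4/9 + 1/117 = -17/39 ≈ -0.43590)
I(D) = 7 + 3*D (I(D) = 2 + (D*3 + 5) = 2 + (3*D + 5) = 2 + (5 + 3*D) = 7 + 3*D)
p(Q) = -90 (p(Q) = 3*((6*1)*(-5)) = 3*(6*(-5)) = 3*(-30) = -90)
sqrt(37604 + p(I(B))) = sqrt(37604 - 90) = sqrt(37514)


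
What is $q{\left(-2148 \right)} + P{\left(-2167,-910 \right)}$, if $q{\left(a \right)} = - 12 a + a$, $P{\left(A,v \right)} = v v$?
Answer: $851728$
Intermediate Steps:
$P{\left(A,v \right)} = v^{2}$
$q{\left(a \right)} = - 11 a$
$q{\left(-2148 \right)} + P{\left(-2167,-910 \right)} = \left(-11\right) \left(-2148\right) + \left(-910\right)^{2} = 23628 + 828100 = 851728$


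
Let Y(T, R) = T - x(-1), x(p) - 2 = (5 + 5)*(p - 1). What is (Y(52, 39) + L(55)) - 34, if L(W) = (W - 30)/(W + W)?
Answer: 797/22 ≈ 36.227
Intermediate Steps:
x(p) = -8 + 10*p (x(p) = 2 + (5 + 5)*(p - 1) = 2 + 10*(-1 + p) = 2 + (-10 + 10*p) = -8 + 10*p)
Y(T, R) = 18 + T (Y(T, R) = T - (-8 + 10*(-1)) = T - (-8 - 10) = T - 1*(-18) = T + 18 = 18 + T)
L(W) = (-30 + W)/(2*W) (L(W) = (-30 + W)/((2*W)) = (-30 + W)*(1/(2*W)) = (-30 + W)/(2*W))
(Y(52, 39) + L(55)) - 34 = ((18 + 52) + (1/2)*(-30 + 55)/55) - 34 = (70 + (1/2)*(1/55)*25) - 34 = (70 + 5/22) - 34 = 1545/22 - 34 = 797/22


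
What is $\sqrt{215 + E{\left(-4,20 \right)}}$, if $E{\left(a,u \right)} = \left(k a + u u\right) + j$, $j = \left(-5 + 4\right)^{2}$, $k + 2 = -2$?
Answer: $2 \sqrt{158} \approx 25.14$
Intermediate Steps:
$k = -4$ ($k = -2 - 2 = -4$)
$j = 1$ ($j = \left(-1\right)^{2} = 1$)
$E{\left(a,u \right)} = 1 + u^{2} - 4 a$ ($E{\left(a,u \right)} = \left(- 4 a + u u\right) + 1 = \left(- 4 a + u^{2}\right) + 1 = \left(u^{2} - 4 a\right) + 1 = 1 + u^{2} - 4 a$)
$\sqrt{215 + E{\left(-4,20 \right)}} = \sqrt{215 + \left(1 + 20^{2} - -16\right)} = \sqrt{215 + \left(1 + 400 + 16\right)} = \sqrt{215 + 417} = \sqrt{632} = 2 \sqrt{158}$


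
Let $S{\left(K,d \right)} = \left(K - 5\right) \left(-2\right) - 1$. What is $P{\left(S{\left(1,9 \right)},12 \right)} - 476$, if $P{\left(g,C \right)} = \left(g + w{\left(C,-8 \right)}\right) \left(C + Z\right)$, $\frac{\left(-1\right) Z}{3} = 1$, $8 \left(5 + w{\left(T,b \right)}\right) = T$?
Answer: $- \frac{889}{2} \approx -444.5$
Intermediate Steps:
$w{\left(T,b \right)} = -5 + \frac{T}{8}$
$Z = -3$ ($Z = \left(-3\right) 1 = -3$)
$S{\left(K,d \right)} = 9 - 2 K$ ($S{\left(K,d \right)} = \left(K - 5\right) \left(-2\right) - 1 = \left(-5 + K\right) \left(-2\right) - 1 = \left(10 - 2 K\right) - 1 = 9 - 2 K$)
$P{\left(g,C \right)} = \left(-3 + C\right) \left(-5 + g + \frac{C}{8}\right)$ ($P{\left(g,C \right)} = \left(g + \left(-5 + \frac{C}{8}\right)\right) \left(C - 3\right) = \left(-5 + g + \frac{C}{8}\right) \left(-3 + C\right) = \left(-3 + C\right) \left(-5 + g + \frac{C}{8}\right)$)
$P{\left(S{\left(1,9 \right)},12 \right)} - 476 = \left(15 - 3 \left(9 - 2\right) - \frac{129}{2} + \frac{12^{2}}{8} + 12 \left(9 - 2\right)\right) - 476 = \left(15 - 3 \left(9 - 2\right) - \frac{129}{2} + \frac{1}{8} \cdot 144 + 12 \left(9 - 2\right)\right) - 476 = \left(15 - 21 - \frac{129}{2} + 18 + 12 \cdot 7\right) - 476 = \left(15 - 21 - \frac{129}{2} + 18 + 84\right) - 476 = \frac{63}{2} - 476 = - \frac{889}{2}$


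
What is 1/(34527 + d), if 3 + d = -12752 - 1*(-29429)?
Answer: 1/51201 ≈ 1.9531e-5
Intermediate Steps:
d = 16674 (d = -3 + (-12752 - 1*(-29429)) = -3 + (-12752 + 29429) = -3 + 16677 = 16674)
1/(34527 + d) = 1/(34527 + 16674) = 1/51201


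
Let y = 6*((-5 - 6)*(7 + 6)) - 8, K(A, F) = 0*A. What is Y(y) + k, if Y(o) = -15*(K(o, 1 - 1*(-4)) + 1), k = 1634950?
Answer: 1634935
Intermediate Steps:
K(A, F) = 0
y = -866 (y = 6*(-11*13) - 8 = 6*(-143) - 8 = -858 - 8 = -866)
Y(o) = -15 (Y(o) = -15*(0 + 1) = -15*1 = -15)
Y(y) + k = -15 + 1634950 = 1634935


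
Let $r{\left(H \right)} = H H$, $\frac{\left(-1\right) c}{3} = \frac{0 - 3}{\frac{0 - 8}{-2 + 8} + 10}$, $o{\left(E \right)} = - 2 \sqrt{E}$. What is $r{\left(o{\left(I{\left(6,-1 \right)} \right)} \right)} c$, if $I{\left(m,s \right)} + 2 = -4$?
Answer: $- \frac{324}{13} \approx -24.923$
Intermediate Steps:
$I{\left(m,s \right)} = -6$ ($I{\left(m,s \right)} = -2 - 4 = -6$)
$c = \frac{27}{26}$ ($c = - 3 \frac{0 - 3}{\frac{0 - 8}{-2 + 8} + 10} = - 3 \left(- \frac{3}{- \frac{8}{6} + 10}\right) = - 3 \left(- \frac{3}{\left(-8\right) \frac{1}{6} + 10}\right) = - 3 \left(- \frac{3}{- \frac{4}{3} + 10}\right) = - 3 \left(- \frac{3}{\frac{26}{3}}\right) = - 3 \left(\left(-3\right) \frac{3}{26}\right) = \left(-3\right) \left(- \frac{9}{26}\right) = \frac{27}{26} \approx 1.0385$)
$r{\left(H \right)} = H^{2}$
$r{\left(o{\left(I{\left(6,-1 \right)} \right)} \right)} c = \left(- 2 \sqrt{-6}\right)^{2} \cdot \frac{27}{26} = \left(- 2 i \sqrt{6}\right)^{2} \cdot \frac{27}{26} = \left(-24\right) \frac{27}{26} = - \frac{324}{13}$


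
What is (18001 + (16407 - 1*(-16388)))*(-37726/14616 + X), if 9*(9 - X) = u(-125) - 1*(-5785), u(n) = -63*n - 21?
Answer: -15560450149/203 ≈ -7.6652e+7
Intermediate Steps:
u(n) = -21 - 63*n
X = -13558/9 (X = 9 - ((-21 - 63*(-125)) - 1*(-5785))/9 = 9 - ((-21 + 7875) + 5785)/9 = 9 - (7854 + 5785)/9 = 9 - 1/9*13639 = 9 - 13639/9 = -13558/9 ≈ -1506.4)
(18001 + (16407 - 1*(-16388)))*(-37726/14616 + X) = (18001 + (16407 - 1*(-16388)))*(-37726/14616 - 13558/9) = (18001 + (16407 + 16388))*(-37726*1/14616 - 13558/9) = (18001 + 32795)*(-18863/7308 - 13558/9) = 50796*(-11027959/7308) = -15560450149/203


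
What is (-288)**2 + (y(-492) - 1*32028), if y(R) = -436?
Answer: 50480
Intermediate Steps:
(-288)**2 + (y(-492) - 1*32028) = (-288)**2 + (-436 - 1*32028) = 82944 + (-436 - 32028) = 82944 - 32464 = 50480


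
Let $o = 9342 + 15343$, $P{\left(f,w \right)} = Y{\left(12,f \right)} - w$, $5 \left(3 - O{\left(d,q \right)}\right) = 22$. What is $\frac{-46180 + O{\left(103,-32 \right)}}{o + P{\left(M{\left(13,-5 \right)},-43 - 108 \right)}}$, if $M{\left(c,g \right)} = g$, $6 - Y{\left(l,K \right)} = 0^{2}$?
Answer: $- \frac{230907}{124210} \approx -1.859$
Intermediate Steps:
$O{\left(d,q \right)} = - \frac{7}{5}$ ($O{\left(d,q \right)} = 3 - \frac{22}{5} = - \frac{7}{5}$)
$Y{\left(l,K \right)} = 6$ ($Y{\left(l,K \right)} = 6 - 0^{2} = 6 - 0 = 6 + 0 = 6$)
$P{\left(f,w \right)} = 6 - w$
$o = 24685$
$\frac{-46180 + O{\left(103,-32 \right)}}{o + P{\left(M{\left(13,-5 \right)},-43 - 108 \right)}} = \frac{-46180 - \frac{7}{5}}{24685 + \left(6 - \left(-43 - 108\right)\right)} = - \frac{230907}{5 \left(24685 + \left(6 - -151\right)\right)} = - \frac{230907}{5 \left(24685 + \left(6 + 151\right)\right)} = - \frac{230907}{5 \left(24685 + 157\right)} = - \frac{230907}{5 \cdot 24842} = \left(- \frac{230907}{5}\right) \frac{1}{24842} = - \frac{230907}{124210}$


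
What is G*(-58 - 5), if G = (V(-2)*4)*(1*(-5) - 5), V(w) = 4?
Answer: 10080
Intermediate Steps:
G = -160 (G = (4*4)*(1*(-5) - 5) = 16*(-5 - 5) = 16*(-10) = -160)
G*(-58 - 5) = -160*(-58 - 5) = -160*(-63) = 10080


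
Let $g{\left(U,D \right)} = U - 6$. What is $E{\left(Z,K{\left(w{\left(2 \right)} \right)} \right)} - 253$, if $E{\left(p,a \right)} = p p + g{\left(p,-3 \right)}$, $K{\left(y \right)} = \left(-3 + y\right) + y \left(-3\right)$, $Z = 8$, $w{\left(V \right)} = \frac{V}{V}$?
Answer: $-187$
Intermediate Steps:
$w{\left(V \right)} = 1$
$g{\left(U,D \right)} = -6 + U$ ($g{\left(U,D \right)} = U - 6 = -6 + U$)
$K{\left(y \right)} = -3 - 2 y$ ($K{\left(y \right)} = \left(-3 + y\right) - 3 y = -3 - 2 y$)
$E{\left(p,a \right)} = -6 + p + p^{2}$ ($E{\left(p,a \right)} = p p + \left(-6 + p\right) = p^{2} + \left(-6 + p\right) = -6 + p + p^{2}$)
$E{\left(Z,K{\left(w{\left(2 \right)} \right)} \right)} - 253 = \left(-6 + 8 + 8^{2}\right) - 253 = \left(-6 + 8 + 64\right) - 253 = 66 - 253 = -187$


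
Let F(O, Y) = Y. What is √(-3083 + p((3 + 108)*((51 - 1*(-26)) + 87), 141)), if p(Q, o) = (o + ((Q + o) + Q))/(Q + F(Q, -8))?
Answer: I*√255024118322/9098 ≈ 55.507*I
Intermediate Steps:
p(Q, o) = (2*Q + 2*o)/(-8 + Q) (p(Q, o) = (o + ((Q + o) + Q))/(Q - 8) = (o + (o + 2*Q))/(-8 + Q) = (2*Q + 2*o)/(-8 + Q))
√(-3083 + p((3 + 108)*((51 - 1*(-26)) + 87), 141)) = √(-3083 + 2*((3 + 108)*((51 - 1*(-26)) + 87) + 141)/(-8 + (3 + 108)*((51 - 1*(-26)) + 87))) = √(-3083 + 2*(111*((51 + 26) + 87) + 141)/(-8 + 111*((51 + 26) + 87))) = √(-3083 + 2*(111*(77 + 87) + 141)/(-8 + 111*(77 + 87))) = √(-3083 + 2*(111*164 + 141)/(-8 + 111*164)) = √(-3083 + 2*(18204 + 141)/(-8 + 18204)) = √(-3083 + 2*18345/18196) = √(-3083 + 2*(1/18196)*18345) = √(-3083 + 18345/9098) = √(-28030789/9098) = I*√255024118322/9098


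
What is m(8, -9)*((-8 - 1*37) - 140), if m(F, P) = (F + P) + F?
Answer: -1295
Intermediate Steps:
m(F, P) = P + 2*F
m(8, -9)*((-8 - 1*37) - 140) = (-9 + 2*8)*((-8 - 1*37) - 140) = (-9 + 16)*((-8 - 37) - 140) = 7*(-45 - 140) = 7*(-185) = -1295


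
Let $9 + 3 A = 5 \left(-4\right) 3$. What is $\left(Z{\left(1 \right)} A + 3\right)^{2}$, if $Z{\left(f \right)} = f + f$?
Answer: $1849$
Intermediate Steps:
$Z{\left(f \right)} = 2 f$
$A = -23$ ($A = -3 + \frac{5 \left(-4\right) 3}{3} = -3 + \frac{\left(-20\right) 3}{3} = -3 + \frac{1}{3} \left(-60\right) = -3 - 20 = -23$)
$\left(Z{\left(1 \right)} A + 3\right)^{2} = \left(2 \cdot 1 \left(-23\right) + 3\right)^{2} = \left(2 \left(-23\right) + 3\right)^{2} = \left(-46 + 3\right)^{2} = \left(-43\right)^{2} = 1849$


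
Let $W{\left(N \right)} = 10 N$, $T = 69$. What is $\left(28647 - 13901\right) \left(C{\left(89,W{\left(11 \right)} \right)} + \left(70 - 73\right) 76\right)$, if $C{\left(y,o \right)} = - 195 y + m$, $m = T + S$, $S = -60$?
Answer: $-259146204$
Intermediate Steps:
$m = 9$ ($m = 69 - 60 = 9$)
$C{\left(y,o \right)} = 9 - 195 y$ ($C{\left(y,o \right)} = - 195 y + 9 = 9 - 195 y$)
$\left(28647 - 13901\right) \left(C{\left(89,W{\left(11 \right)} \right)} + \left(70 - 73\right) 76\right) = \left(28647 - 13901\right) \left(\left(9 - 17355\right) + \left(70 - 73\right) 76\right) = 14746 \left(\left(9 - 17355\right) - 228\right) = 14746 \left(-17346 - 228\right) = 14746 \left(-17574\right) = -259146204$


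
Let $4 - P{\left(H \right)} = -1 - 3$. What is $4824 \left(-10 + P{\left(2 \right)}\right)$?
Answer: $-9648$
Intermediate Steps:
$P{\left(H \right)} = 8$ ($P{\left(H \right)} = 4 - \left(-1 - 3\right) = 4 - -4 = 4 + 4 = 8$)
$4824 \left(-10 + P{\left(2 \right)}\right) = 4824 \left(-10 + 8\right) = 4824 \left(-2\right) = -9648$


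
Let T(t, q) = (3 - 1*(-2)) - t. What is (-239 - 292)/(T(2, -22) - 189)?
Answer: 177/62 ≈ 2.8548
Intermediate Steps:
T(t, q) = 5 - t (T(t, q) = (3 + 2) - t = 5 - t)
(-239 - 292)/(T(2, -22) - 189) = (-239 - 292)/((5 - 1*2) - 189) = -531/((5 - 2) - 189) = -531/(3 - 189) = -531/(-186) = -531*(-1/186) = 177/62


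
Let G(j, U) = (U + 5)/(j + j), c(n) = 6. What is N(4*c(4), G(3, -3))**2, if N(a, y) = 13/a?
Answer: 169/576 ≈ 0.29340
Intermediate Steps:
G(j, U) = (5 + U)/(2*j) (G(j, U) = (5 + U)/((2*j)) = (5 + U)*(1/(2*j)) = (5 + U)/(2*j))
N(4*c(4), G(3, -3))**2 = (13/((4*6)))**2 = (13/24)**2 = 169/576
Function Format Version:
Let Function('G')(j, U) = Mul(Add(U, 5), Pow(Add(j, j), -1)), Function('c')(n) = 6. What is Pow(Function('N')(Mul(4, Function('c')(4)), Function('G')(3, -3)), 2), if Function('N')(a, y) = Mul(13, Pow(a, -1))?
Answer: Rational(169, 576) ≈ 0.29340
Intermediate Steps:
Function('G')(j, U) = Mul(Rational(1, 2), Pow(j, -1), Add(5, U)) (Function('G')(j, U) = Mul(Add(5, U), Pow(Mul(2, j), -1)) = Mul(Add(5, U), Mul(Rational(1, 2), Pow(j, -1))) = Mul(Rational(1, 2), Pow(j, -1), Add(5, U)))
Pow(Function('N')(Mul(4, Function('c')(4)), Function('G')(3, -3)), 2) = Pow(Mul(13, Pow(Mul(4, 6), -1)), 2) = Pow(Mul(13, Pow(24, -1)), 2) = Pow(Mul(13, Rational(1, 24)), 2) = Pow(Rational(13, 24), 2) = Rational(169, 576)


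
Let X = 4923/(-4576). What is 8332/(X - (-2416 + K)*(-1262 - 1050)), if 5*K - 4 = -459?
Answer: -38127232/26523342907 ≈ -0.0014375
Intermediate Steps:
X = -4923/4576 (X = 4923*(-1/4576) = -4923/4576 ≈ -1.0758)
K = -91 (K = ⅘ + (⅕)*(-459) = ⅘ - 459/5 = -91)
8332/(X - (-2416 + K)*(-1262 - 1050)) = 8332/(-4923/4576 - (-2416 - 91)*(-1262 - 1050)) = 8332/(-4923/4576 - (-2507)*(-2312)) = 8332/(-4923/4576 - 1*5796184) = 8332/(-4923/4576 - 5796184) = 8332/(-26523342907/4576) = 8332*(-4576/26523342907) = -38127232/26523342907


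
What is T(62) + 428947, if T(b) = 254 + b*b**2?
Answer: 667529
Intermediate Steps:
T(b) = 254 + b**3
T(62) + 428947 = (254 + 62**3) + 428947 = (254 + 238328) + 428947 = 238582 + 428947 = 667529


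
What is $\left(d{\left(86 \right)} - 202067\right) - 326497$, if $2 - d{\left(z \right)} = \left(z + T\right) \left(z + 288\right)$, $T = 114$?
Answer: $-603362$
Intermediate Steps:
$d{\left(z \right)} = 2 - \left(114 + z\right) \left(288 + z\right)$ ($d{\left(z \right)} = 2 - \left(z + 114\right) \left(z + 288\right) = 2 - \left(114 + z\right) \left(288 + z\right)$)
$\left(d{\left(86 \right)} - 202067\right) - 326497 = \left(\left(-32830 - 86^{2} - 34572\right) - 202067\right) - 326497 = \left(\left(-32830 - 7396 - 34572\right) - 202067\right) - 326497 = \left(-74798 - 202067\right) - 326497 = -276865 - 326497 = -603362$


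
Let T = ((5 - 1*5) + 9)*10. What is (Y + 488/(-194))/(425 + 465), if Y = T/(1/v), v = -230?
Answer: -1004072/43165 ≈ -23.261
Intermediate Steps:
T = 90 (T = ((5 - 5) + 9)*10 = (0 + 9)*10 = 9*10 = 90)
Y = -20700 (Y = 90/(1/(-230)) = 90/(-1/230) = 90*(-230) = -20700)
(Y + 488/(-194))/(425 + 465) = (-20700 + 488/(-194))/(425 + 465) = (-20700 + 488*(-1/194))/890 = (-20700 - 244/97)*(1/890) = -2008144/97*1/890 = -1004072/43165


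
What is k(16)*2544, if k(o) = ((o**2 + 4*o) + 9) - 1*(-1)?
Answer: 839520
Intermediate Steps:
k(o) = 10 + o**2 + 4*o (k(o) = (9 + o**2 + 4*o) + 1 = 10 + o**2 + 4*o)
k(16)*2544 = (10 + 16**2 + 4*16)*2544 = (10 + 256 + 64)*2544 = 330*2544 = 839520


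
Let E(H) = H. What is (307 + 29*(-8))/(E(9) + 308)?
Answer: 75/317 ≈ 0.23659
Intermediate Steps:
(307 + 29*(-8))/(E(9) + 308) = (307 + 29*(-8))/(9 + 308) = (307 - 232)/317 = 75*(1/317) = 75/317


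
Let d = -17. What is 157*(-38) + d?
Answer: -5983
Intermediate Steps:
157*(-38) + d = 157*(-38) - 17 = -5966 - 17 = -5983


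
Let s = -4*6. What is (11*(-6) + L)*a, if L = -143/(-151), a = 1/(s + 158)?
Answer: -9823/20234 ≈ -0.48547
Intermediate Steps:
s = -24
a = 1/134 (a = 1/(-24 + 158) = 1/134 ≈ 0.0074627)
L = 143/151 (L = -143*(-1/151) = 143/151 ≈ 0.94702)
(11*(-6) + L)*a = (11*(-6) + 143/151)*(1/134) = (-66 + 143/151)*(1/134) = -9823/151*1/134 = -9823/20234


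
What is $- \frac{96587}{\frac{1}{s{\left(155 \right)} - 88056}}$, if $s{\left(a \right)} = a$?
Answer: $8490093887$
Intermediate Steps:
$- \frac{96587}{\frac{1}{s{\left(155 \right)} - 88056}} = - \frac{96587}{\frac{1}{155 - 88056}} = - \frac{96587}{\frac{1}{-87901}} = - \frac{96587}{- \frac{1}{87901}} = \left(-96587\right) \left(-87901\right) = 8490093887$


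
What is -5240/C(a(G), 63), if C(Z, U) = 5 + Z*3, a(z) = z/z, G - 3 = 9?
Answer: -655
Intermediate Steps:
G = 12 (G = 3 + 9 = 12)
a(z) = 1
C(Z, U) = 5 + 3*Z
-5240/C(a(G), 63) = -5240/(5 + 3*1) = -5240/(5 + 3) = -5240/8 = -5240*⅛ = -655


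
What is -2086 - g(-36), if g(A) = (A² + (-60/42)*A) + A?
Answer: -23782/7 ≈ -3397.4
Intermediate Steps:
g(A) = A² - 3*A/7 (g(A) = (A² + (-60*1/42)*A) + A = (A² - 10*A/7) + A = A² - 3*A/7)
-2086 - g(-36) = -2086 - (-36)*(-3 + 7*(-36))/7 = -2086 - (-36)*(-3 - 252)/7 = -2086 - (-36)*(-255)/7 = -2086 - 1*9180/7 = -2086 - 9180/7 = -23782/7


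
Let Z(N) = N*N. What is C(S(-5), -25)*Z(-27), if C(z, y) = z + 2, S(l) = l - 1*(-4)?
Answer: 729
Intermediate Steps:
S(l) = 4 + l (S(l) = l + 4 = 4 + l)
Z(N) = N²
C(z, y) = 2 + z
C(S(-5), -25)*Z(-27) = (2 + (4 - 5))*(-27)² = (2 - 1)*729 = 1*729 = 729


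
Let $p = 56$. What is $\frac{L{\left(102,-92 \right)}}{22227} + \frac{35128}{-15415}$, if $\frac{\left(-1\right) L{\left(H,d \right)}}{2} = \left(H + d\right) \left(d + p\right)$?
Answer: $- \frac{256563752}{114209735} \approx -2.2464$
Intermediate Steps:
$L{\left(H,d \right)} = - 2 \left(56 + d\right) \left(H + d\right)$ ($L{\left(H,d \right)} = - 2 \left(H + d\right) \left(d + 56\right) = - 2 \left(H + d\right) \left(56 + d\right) = - 2 \left(56 + d\right) \left(H + d\right)$)
$\frac{L{\left(102,-92 \right)}}{22227} + \frac{35128}{-15415} = \frac{\left(-112\right) 102 - -10304 - 2 \left(-92\right)^{2} - 204 \left(-92\right)}{22227} + \frac{35128}{-15415} = \left(-11424 + 10304 - 16928 + 18768\right) \frac{1}{22227} + 35128 \left(- \frac{1}{15415}\right) = \left(-11424 + 10304 - 16928 + 18768\right) \frac{1}{22227} - \frac{35128}{15415} = 720 \cdot \frac{1}{22227} - \frac{35128}{15415} = \frac{240}{7409} - \frac{35128}{15415} = - \frac{256563752}{114209735}$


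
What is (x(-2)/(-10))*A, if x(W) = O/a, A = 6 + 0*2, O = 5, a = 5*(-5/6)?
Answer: 18/25 ≈ 0.72000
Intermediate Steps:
a = -25/6 (a = 5*(-5*1/6) = 5*(-5/6) = -25/6 ≈ -4.1667)
A = 6 (A = 6 + 0 = 6)
x(W) = -6/5 (x(W) = 5/(-25/6) = 5*(-6/25) = -6/5)
(x(-2)/(-10))*A = -6/5/(-10)*6 = -6/5*(-1/10)*6 = (3/25)*6 = 18/25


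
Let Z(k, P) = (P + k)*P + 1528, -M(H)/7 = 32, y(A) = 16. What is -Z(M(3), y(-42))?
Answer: 1800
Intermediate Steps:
M(H) = -224 (M(H) = -7*32 = -224)
Z(k, P) = 1528 + P*(P + k) (Z(k, P) = P*(P + k) + 1528 = 1528 + P*(P + k))
-Z(M(3), y(-42)) = -(1528 + 16**2 + 16*(-224)) = -(1528 + 256 - 3584) = -1*(-1800) = 1800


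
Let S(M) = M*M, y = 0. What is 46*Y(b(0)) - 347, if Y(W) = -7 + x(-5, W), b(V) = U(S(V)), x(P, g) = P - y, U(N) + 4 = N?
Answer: -899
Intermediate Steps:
S(M) = M²
U(N) = -4 + N
x(P, g) = P (x(P, g) = P - 1*0 = P + 0 = P)
b(V) = -4 + V²
Y(W) = -12 (Y(W) = -7 - 5 = -12)
46*Y(b(0)) - 347 = 46*(-12) - 347 = -552 - 347 = -899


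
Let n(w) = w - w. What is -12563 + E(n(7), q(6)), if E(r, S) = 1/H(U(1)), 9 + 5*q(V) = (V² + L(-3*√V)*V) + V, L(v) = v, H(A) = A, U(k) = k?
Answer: -12562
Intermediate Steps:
n(w) = 0
q(V) = -9/5 - 3*V^(3/2)/5 + V/5 + V²/5 (q(V) = -9/5 + ((V² + (-3*√V)*V) + V)/5 = -9/5 + ((V² - 3*V^(3/2)) + V)/5 = -9/5 + (V + V² - 3*V^(3/2))/5 = -9/5 + (-3*V^(3/2)/5 + V/5 + V²/5) = -9/5 - 3*V^(3/2)/5 + V/5 + V²/5)
E(r, S) = 1 (E(r, S) = 1/1 = 1)
-12563 + E(n(7), q(6)) = -12563 + 1 = -12562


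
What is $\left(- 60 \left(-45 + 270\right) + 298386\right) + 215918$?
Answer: $500804$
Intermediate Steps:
$\left(- 60 \left(-45 + 270\right) + 298386\right) + 215918 = \left(\left(-60\right) 225 + 298386\right) + 215918 = \left(-13500 + 298386\right) + 215918 = 284886 + 215918 = 500804$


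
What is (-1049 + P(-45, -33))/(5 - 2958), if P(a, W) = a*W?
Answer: -436/2953 ≈ -0.14765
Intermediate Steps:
P(a, W) = W*a
(-1049 + P(-45, -33))/(5 - 2958) = (-1049 - 33*(-45))/(5 - 2958) = (-1049 + 1485)/(-2953) = 436*(-1/2953) = -436/2953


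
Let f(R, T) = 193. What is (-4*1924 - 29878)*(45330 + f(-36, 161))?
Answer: -1710481202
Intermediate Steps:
(-4*1924 - 29878)*(45330 + f(-36, 161)) = (-4*1924 - 29878)*(45330 + 193) = (-7696 - 29878)*45523 = -37574*45523 = -1710481202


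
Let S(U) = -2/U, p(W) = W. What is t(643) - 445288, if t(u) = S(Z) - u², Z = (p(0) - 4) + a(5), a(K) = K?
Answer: -858739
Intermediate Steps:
Z = 1 (Z = (0 - 4) + 5 = -4 + 5 = 1)
t(u) = -2 - u² (t(u) = -2/1 - u² = -2*1 - u² = -2 - u²)
t(643) - 445288 = (-2 - 1*643²) - 445288 = (-2 - 1*413449) - 445288 = (-2 - 413449) - 445288 = -413451 - 445288 = -858739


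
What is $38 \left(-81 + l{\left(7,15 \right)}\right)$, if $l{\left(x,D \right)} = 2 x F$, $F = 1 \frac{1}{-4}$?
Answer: $-3211$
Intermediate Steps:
$F = - \frac{1}{4}$ ($F = 1 \left(- \frac{1}{4}\right) = - \frac{1}{4} \approx -0.25$)
$l{\left(x,D \right)} = - \frac{x}{2}$ ($l{\left(x,D \right)} = 2 x \left(- \frac{1}{4}\right) = - \frac{x}{2}$)
$38 \left(-81 + l{\left(7,15 \right)}\right) = 38 \left(-81 - \frac{7}{2}\right) = 38 \left(- \frac{169}{2}\right) = -3211$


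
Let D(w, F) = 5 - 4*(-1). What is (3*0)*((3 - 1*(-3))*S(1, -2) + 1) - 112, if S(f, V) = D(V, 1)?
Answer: -112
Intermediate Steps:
D(w, F) = 9 (D(w, F) = 5 + 4 = 9)
S(f, V) = 9
(3*0)*((3 - 1*(-3))*S(1, -2) + 1) - 112 = (3*0)*((3 - 1*(-3))*9 + 1) - 112 = 0*((3 + 3)*9 + 1) - 112 = 0*(6*9 + 1) - 112 = 0*(54 + 1) - 112 = 0*55 - 112 = 0 - 112 = -112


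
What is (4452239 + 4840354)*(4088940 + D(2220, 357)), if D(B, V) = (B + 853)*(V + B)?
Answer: 111586023592173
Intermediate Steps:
D(B, V) = (853 + B)*(B + V)
(4452239 + 4840354)*(4088940 + D(2220, 357)) = (4452239 + 4840354)*(4088940 + (2220**2 + 853*2220 + 853*357 + 2220*357)) = 9292593*(4088940 + (4928400 + 1893660 + 304521 + 792540)) = 9292593*(4088940 + 7919121) = 9292593*12008061 = 111586023592173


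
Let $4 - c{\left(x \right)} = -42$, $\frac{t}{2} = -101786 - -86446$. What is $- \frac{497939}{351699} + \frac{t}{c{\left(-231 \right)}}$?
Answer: $- \frac{5406515257}{8089077} \approx -668.37$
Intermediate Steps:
$t = -30680$ ($t = 2 \left(-101786 - -86446\right) = 2 \left(-101786 + 86446\right) = 2 \left(-15340\right) = -30680$)
$c{\left(x \right)} = 46$ ($c{\left(x \right)} = 4 - -42 = 4 + 42 = 46$)
$- \frac{497939}{351699} + \frac{t}{c{\left(-231 \right)}} = - \frac{497939}{351699} - \frac{30680}{46} = \left(-497939\right) \frac{1}{351699} - \frac{15340}{23} = - \frac{497939}{351699} - \frac{15340}{23} = - \frac{5406515257}{8089077}$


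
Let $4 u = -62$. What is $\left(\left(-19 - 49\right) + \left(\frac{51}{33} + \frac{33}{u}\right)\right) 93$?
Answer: $- \frac{70161}{11} \approx -6378.3$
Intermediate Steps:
$u = - \frac{31}{2}$ ($u = \frac{1}{4} \left(-62\right) = - \frac{31}{2} \approx -15.5$)
$\left(\left(-19 - 49\right) + \left(\frac{51}{33} + \frac{33}{u}\right)\right) 93 = \left(\left(-19 - 49\right) + \left(\frac{51}{33} + \frac{33}{- \frac{31}{2}}\right)\right) 93 = \left(-68 + \left(51 \cdot \frac{1}{33} + 33 \left(- \frac{2}{31}\right)\right)\right) 93 = \left(-68 + \left(\frac{17}{11} - \frac{66}{31}\right)\right) 93 = \left(-68 - \frac{199}{341}\right) 93 = \left(- \frac{23387}{341}\right) 93 = - \frac{70161}{11}$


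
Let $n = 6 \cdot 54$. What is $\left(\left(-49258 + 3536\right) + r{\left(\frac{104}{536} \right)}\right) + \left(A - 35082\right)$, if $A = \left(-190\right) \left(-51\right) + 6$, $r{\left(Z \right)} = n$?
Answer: $-70784$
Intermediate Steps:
$n = 324$
$r{\left(Z \right)} = 324$
$A = 9696$ ($A = 9690 + 6 = 9696$)
$\left(\left(-49258 + 3536\right) + r{\left(\frac{104}{536} \right)}\right) + \left(A - 35082\right) = \left(\left(-49258 + 3536\right) + 324\right) + \left(9696 - 35082\right) = \left(-45722 + 324\right) + \left(9696 - 35082\right) = -45398 - 25386 = -70784$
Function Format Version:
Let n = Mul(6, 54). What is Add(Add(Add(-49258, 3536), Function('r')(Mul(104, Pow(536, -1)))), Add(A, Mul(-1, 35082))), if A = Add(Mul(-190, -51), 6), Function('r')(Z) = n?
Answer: -70784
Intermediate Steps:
n = 324
Function('r')(Z) = 324
A = 9696 (A = Add(9690, 6) = 9696)
Add(Add(Add(-49258, 3536), Function('r')(Mul(104, Pow(536, -1)))), Add(A, Mul(-1, 35082))) = Add(Add(Add(-49258, 3536), 324), Add(9696, Mul(-1, 35082))) = Add(Add(-45722, 324), Add(9696, -35082)) = Add(-45398, -25386) = -70784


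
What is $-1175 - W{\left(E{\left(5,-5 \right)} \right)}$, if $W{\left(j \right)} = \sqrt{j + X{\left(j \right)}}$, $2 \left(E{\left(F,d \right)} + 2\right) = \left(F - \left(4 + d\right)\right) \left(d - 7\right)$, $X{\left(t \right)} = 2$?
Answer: $-1175 - 6 i \approx -1175.0 - 6.0 i$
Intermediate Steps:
$E{\left(F,d \right)} = -2 + \frac{\left(-7 + d\right) \left(-4 + F - d\right)}{2}$ ($E{\left(F,d \right)} = -2 + \frac{\left(F - \left(4 + d\right)\right) \left(d - 7\right)}{2} = -2 + \frac{\left(-4 + F - d\right) \left(-7 + d\right)}{2} = -2 + \frac{\left(-7 + d\right) \left(-4 + F - d\right)}{2}$)
$W{\left(j \right)} = \sqrt{2 + j}$ ($W{\left(j \right)} = \sqrt{j + 2} = \sqrt{2 + j}$)
$-1175 - W{\left(E{\left(5,-5 \right)} \right)} = -1175 - \sqrt{2 + \left(12 - \frac{35}{2} - \frac{\left(-5\right)^{2}}{2} + \frac{3}{2} \left(-5\right) + \frac{1}{2} \cdot 5 \left(-5\right)\right)} = -1175 - \sqrt{2 - 38} = -1175 - \sqrt{-36} = -1175 - 6 i$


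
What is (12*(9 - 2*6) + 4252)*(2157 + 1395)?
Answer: 14975232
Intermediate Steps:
(12*(9 - 2*6) + 4252)*(2157 + 1395) = (12*(9 - 12) + 4252)*3552 = (12*(-3) + 4252)*3552 = (-36 + 4252)*3552 = 4216*3552 = 14975232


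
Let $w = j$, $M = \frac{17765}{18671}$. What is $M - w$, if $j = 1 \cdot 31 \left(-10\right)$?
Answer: $\frac{5805775}{18671} \approx 310.95$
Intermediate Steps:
$M = \frac{17765}{18671}$ ($M = 17765 \cdot \frac{1}{18671} = \frac{17765}{18671} \approx 0.95148$)
$j = -310$ ($j = 31 \left(-10\right) = -310$)
$w = -310$
$M - w = \frac{17765}{18671} - -310 = \frac{17765}{18671} + 310 = \frac{5805775}{18671}$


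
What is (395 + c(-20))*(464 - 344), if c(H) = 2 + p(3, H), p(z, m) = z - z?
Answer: 47640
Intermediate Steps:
p(z, m) = 0
c(H) = 2 (c(H) = 2 + 0 = 2)
(395 + c(-20))*(464 - 344) = (395 + 2)*(464 - 344) = 397*120 = 47640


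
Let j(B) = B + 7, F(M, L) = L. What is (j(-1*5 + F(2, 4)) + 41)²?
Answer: 2209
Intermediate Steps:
j(B) = 7 + B
(j(-1*5 + F(2, 4)) + 41)² = ((7 + (-1*5 + 4)) + 41)² = ((7 + (-5 + 4)) + 41)² = ((7 - 1) + 41)² = (6 + 41)² = 47² = 2209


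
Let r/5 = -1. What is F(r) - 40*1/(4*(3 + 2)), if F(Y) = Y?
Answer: -7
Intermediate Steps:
r = -5 (r = 5*(-1) = -5)
F(r) - 40*1/(4*(3 + 2)) = -5 - 40*1/(4*(3 + 2)) = -5 - 40/(4*5) = -5 - 40/20 = -5 - 40*1/20 = -5 - 2 = -7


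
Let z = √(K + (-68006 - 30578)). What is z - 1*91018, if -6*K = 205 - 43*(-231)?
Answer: -91018 + I*√902463/3 ≈ -91018.0 + 316.66*I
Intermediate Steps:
K = -5069/3 (K = -(205 - 43*(-231))/6 = -(205 + 9933)/6 = -⅙*10138 = -5069/3 ≈ -1689.7)
z = I*√902463/3 (z = √(-5069/3 + (-68006 - 30578)) = √(-5069/3 - 98584) = √(-300821/3) = I*√902463/3 ≈ 316.66*I)
z - 1*91018 = I*√902463/3 - 1*91018 = I*√902463/3 - 91018 = -91018 + I*√902463/3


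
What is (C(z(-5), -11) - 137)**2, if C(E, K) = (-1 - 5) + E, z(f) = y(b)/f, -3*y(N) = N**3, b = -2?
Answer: 4635409/225 ≈ 20602.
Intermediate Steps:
y(N) = -N**3/3
z(f) = 8/(3*f) (z(f) = (-1/3*(-2)**3)/f = (-1/3*(-8))/f = 8/(3*f))
C(E, K) = -6 + E
(C(z(-5), -11) - 137)**2 = ((-6 + (8/3)/(-5)) - 137)**2 = ((-6 + (8/3)*(-1/5)) - 137)**2 = ((-6 - 8/15) - 137)**2 = (-98/15 - 137)**2 = (-2153/15)**2 = 4635409/225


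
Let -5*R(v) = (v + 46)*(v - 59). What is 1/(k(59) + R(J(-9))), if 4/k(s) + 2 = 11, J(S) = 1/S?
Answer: 405/219896 ≈ 0.0018418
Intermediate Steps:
R(v) = -(-59 + v)*(46 + v)/5 (R(v) = -(v + 46)*(v - 59)/5 = -(46 + v)*(-59 + v)/5 = -(-59 + v)*(46 + v)/5)
k(s) = 4/9 (k(s) = 4/(-2 + 11) = 4/9)
1/(k(59) + R(J(-9))) = 1/(4/9 + (2714/5 - (1/(-9))**2/5 + (13/5)/(-9))) = 1/(4/9 + (2714/5 - (-1/9)**2/5 + (13/5)*(-1/9))) = 1/(4/9 + (2714/5 - 1/5*1/81 - 13/45)) = 1/(4/9 + (2714/5 - 1/405 - 13/45)) = 1/(4/9 + 219716/405) = 1/(219896/405) = 405/219896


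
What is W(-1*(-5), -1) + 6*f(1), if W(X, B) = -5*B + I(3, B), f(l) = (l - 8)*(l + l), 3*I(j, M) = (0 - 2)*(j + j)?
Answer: -83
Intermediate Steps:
I(j, M) = -4*j/3 (I(j, M) = ((0 - 2)*(j + j))/3 = (-4*j)/3 = -4*j/3)
f(l) = 2*l*(-8 + l) (f(l) = (-8 + l)*(2*l) = 2*l*(-8 + l))
W(X, B) = -4 - 5*B (W(X, B) = -5*B - 4/3*3 = -5*B - 4 = -4 - 5*B)
W(-1*(-5), -1) + 6*f(1) = (-4 - 5*(-1)) + 6*(2*1*(-8 + 1)) = (-4 + 5) + 6*(2*1*(-7)) = 1 + 6*(-14) = 1 - 84 = -83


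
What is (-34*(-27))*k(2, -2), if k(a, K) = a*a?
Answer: 3672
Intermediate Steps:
k(a, K) = a**2
(-34*(-27))*k(2, -2) = -34*(-27)*2**2 = 918*4 = 3672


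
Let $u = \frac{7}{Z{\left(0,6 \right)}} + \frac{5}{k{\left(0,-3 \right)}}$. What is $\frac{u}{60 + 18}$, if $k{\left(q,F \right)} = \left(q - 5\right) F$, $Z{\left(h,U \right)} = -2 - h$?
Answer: $- \frac{19}{468} \approx -0.040598$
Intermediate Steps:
$k{\left(q,F \right)} = F \left(-5 + q\right)$ ($k{\left(q,F \right)} = \left(-5 + q\right) F = F \left(-5 + q\right)$)
$u = - \frac{19}{6}$ ($u = \frac{7}{-2 - 0} + \frac{5}{\left(-3\right) \left(-5 + 0\right)} = \frac{7}{-2 + 0} + \frac{5}{\left(-3\right) \left(-5\right)} = \frac{7}{-2} + \frac{5}{15} = 7 \left(- \frac{1}{2}\right) + 5 \cdot \frac{1}{15} = - \frac{7}{2} + \frac{1}{3} = - \frac{19}{6} \approx -3.1667$)
$\frac{u}{60 + 18} = - \frac{19}{6 \left(60 + 18\right)} = - \frac{19}{6 \cdot 78} = \left(- \frac{19}{6}\right) \frac{1}{78} = - \frac{19}{468}$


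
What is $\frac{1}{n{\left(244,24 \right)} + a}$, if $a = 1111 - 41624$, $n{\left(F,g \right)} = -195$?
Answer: $- \frac{1}{40708} \approx -2.4565 \cdot 10^{-5}$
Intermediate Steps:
$a = -40513$ ($a = 1111 - 41624 = -40513$)
$\frac{1}{n{\left(244,24 \right)} + a} = \frac{1}{-195 - 40513} = \frac{1}{-40708} = - \frac{1}{40708}$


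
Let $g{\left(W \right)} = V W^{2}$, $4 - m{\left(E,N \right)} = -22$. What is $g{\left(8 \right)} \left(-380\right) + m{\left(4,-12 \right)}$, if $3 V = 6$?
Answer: $-48614$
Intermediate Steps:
$V = 2$ ($V = \frac{1}{3} \cdot 6 = 2$)
$m{\left(E,N \right)} = 26$ ($m{\left(E,N \right)} = 4 - -22 = 4 + 22 = 26$)
$g{\left(W \right)} = 2 W^{2}$
$g{\left(8 \right)} \left(-380\right) + m{\left(4,-12 \right)} = 2 \cdot 8^{2} \left(-380\right) + 26 = 2 \cdot 64 \left(-380\right) + 26 = 128 \left(-380\right) + 26 = -48640 + 26 = -48614$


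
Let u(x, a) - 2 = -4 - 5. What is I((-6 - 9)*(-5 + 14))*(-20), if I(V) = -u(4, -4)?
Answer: -140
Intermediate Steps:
u(x, a) = -7 (u(x, a) = 2 + (-4 - 5) = 2 - 9 = -7)
I(V) = 7 (I(V) = -1*(-7) = 7)
I((-6 - 9)*(-5 + 14))*(-20) = 7*(-20) = -140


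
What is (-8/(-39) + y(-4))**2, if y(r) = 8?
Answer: 102400/1521 ≈ 67.324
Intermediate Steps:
(-8/(-39) + y(-4))**2 = (-8/(-39) + 8)**2 = (-8*(-1/39) + 8)**2 = (8/39 + 8)**2 = (320/39)**2 = 102400/1521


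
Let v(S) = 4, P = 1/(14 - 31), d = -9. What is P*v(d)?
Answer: -4/17 ≈ -0.23529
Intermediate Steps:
P = -1/17 (P = 1/(-17) = -1/17 ≈ -0.058824)
P*v(d) = -1/17*4 = -4/17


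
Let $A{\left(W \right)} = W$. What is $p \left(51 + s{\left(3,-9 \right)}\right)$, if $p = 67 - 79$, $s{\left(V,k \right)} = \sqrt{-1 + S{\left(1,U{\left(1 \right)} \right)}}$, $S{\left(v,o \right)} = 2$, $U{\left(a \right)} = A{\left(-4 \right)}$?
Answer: $-624$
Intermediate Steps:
$U{\left(a \right)} = -4$
$s{\left(V,k \right)} = 1$ ($s{\left(V,k \right)} = \sqrt{-1 + 2} = \sqrt{1} = 1$)
$p = -12$ ($p = 67 - 79 = -12$)
$p \left(51 + s{\left(3,-9 \right)}\right) = - 12 \left(51 + 1\right) = \left(-12\right) 52 = -624$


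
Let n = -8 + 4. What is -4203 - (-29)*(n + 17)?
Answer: -3826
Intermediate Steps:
n = -4
-4203 - (-29)*(n + 17) = -4203 - (-29)*(-4 + 17) = -4203 - (-29)*13 = -4203 - 1*(-377) = -4203 + 377 = -3826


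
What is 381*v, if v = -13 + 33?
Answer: 7620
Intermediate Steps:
v = 20
381*v = 381*20 = 7620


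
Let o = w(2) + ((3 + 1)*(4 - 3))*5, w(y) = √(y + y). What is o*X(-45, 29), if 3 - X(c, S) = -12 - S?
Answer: 968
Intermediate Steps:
w(y) = √2*√y (w(y) = √(2*y) = √2*√y)
X(c, S) = 15 + S (X(c, S) = 3 - (-12 - S) = 3 + (12 + S) = 15 + S)
o = 22 (o = √2*√2 + ((3 + 1)*(4 - 3))*5 = 2 + (4*1)*5 = 2 + 4*5 = 2 + 20 = 22)
o*X(-45, 29) = 22*(15 + 29) = 22*44 = 968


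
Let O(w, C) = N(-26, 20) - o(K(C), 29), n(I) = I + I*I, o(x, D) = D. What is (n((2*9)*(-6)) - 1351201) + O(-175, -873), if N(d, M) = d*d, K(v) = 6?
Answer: -1338998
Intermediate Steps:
n(I) = I + I²
N(d, M) = d²
O(w, C) = 647 (O(w, C) = (-26)² - 1*29 = 676 - 29 = 647)
(n((2*9)*(-6)) - 1351201) + O(-175, -873) = (((2*9)*(-6))*(1 + (2*9)*(-6)) - 1351201) + 647 = ((18*(-6))*(1 + 18*(-6)) - 1351201) + 647 = (-108*(1 - 108) - 1351201) + 647 = (-108*(-107) - 1351201) + 647 = (11556 - 1351201) + 647 = -1339645 + 647 = -1338998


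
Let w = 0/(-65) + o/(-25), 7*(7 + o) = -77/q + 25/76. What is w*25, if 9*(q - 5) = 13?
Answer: 133605/15428 ≈ 8.6599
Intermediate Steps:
q = 58/9 (q = 5 + (⅑)*13 = 5 + 13/9 = 58/9 ≈ 6.4444)
o = -133605/15428 (o = -7 + (-77/58/9 + 25/76)/7 = -7 + (-77*9/58 + 25*(1/76))/7 = -7 + (-693/58 + 25/76)/7 = -7 + (⅐)*(-25609/2204) = -7 - 25609/15428 = -133605/15428 ≈ -8.6599)
w = 26721/77140 (w = 0/(-65) - 133605/15428/(-25) = 0*(-1/65) - 133605/15428*(-1/25) = 0 + 26721/77140 = 26721/77140 ≈ 0.34640)
w*25 = (26721/77140)*25 = 133605/15428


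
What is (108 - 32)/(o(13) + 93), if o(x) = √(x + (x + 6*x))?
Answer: 7068/8545 - 152*√26/8545 ≈ 0.73645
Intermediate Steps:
o(x) = 2*√2*√x (o(x) = √(x + 7*x) = √(8*x) = 2*√2*√x)
(108 - 32)/(o(13) + 93) = (108 - 32)/(2*√2*√13 + 93) = 76/(2*√26 + 93) = 76/(93 + 2*√26)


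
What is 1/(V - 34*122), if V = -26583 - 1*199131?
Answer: -1/229862 ≈ -4.3504e-6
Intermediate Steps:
V = -225714 (V = -26583 - 199131 = -225714)
1/(V - 34*122) = 1/(-225714 - 34*122) = 1/(-225714 - 4148) = 1/(-229862) = -1/229862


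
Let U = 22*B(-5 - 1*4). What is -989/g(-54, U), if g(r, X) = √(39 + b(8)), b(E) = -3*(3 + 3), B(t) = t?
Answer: -989*√21/21 ≈ -215.82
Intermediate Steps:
b(E) = -18 (b(E) = -3*6 = -18)
U = -198 (U = 22*(-5 - 1*4) = 22*(-5 - 4) = 22*(-9) = -198)
g(r, X) = √21 (g(r, X) = √(39 - 18) = √21)
-989/g(-54, U) = -989*√21/21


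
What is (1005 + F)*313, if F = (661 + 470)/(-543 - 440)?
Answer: 308863392/983 ≈ 3.1421e+5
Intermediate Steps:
F = -1131/983 (F = 1131/(-983) = 1131*(-1/983) = -1131/983 ≈ -1.1506)
(1005 + F)*313 = (1005 - 1131/983)*313 = (986784/983)*313 = 308863392/983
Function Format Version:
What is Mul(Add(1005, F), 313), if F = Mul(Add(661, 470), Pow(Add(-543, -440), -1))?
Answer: Rational(308863392, 983) ≈ 3.1421e+5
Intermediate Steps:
F = Rational(-1131, 983) (F = Mul(1131, Pow(-983, -1)) = Mul(1131, Rational(-1, 983)) = Rational(-1131, 983) ≈ -1.1506)
Mul(Add(1005, F), 313) = Mul(Add(1005, Rational(-1131, 983)), 313) = Mul(Rational(986784, 983), 313) = Rational(308863392, 983)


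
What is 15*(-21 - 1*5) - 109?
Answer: -499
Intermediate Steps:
15*(-21 - 1*5) - 109 = 15*(-21 - 5) - 109 = 15*(-26) - 109 = -390 - 109 = -499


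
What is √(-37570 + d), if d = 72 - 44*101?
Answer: I*√41942 ≈ 204.8*I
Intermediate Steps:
d = -4372 (d = 72 - 4444 = -4372)
√(-37570 + d) = √(-37570 - 4372) = √(-41942) = I*√41942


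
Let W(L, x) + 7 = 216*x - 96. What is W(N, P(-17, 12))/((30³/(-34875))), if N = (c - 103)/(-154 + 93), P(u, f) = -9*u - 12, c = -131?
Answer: -940943/24 ≈ -39206.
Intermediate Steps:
P(u, f) = -12 - 9*u
N = 234/61 (N = (-131 - 103)/(-154 + 93) = -234/(-61) = -234*(-1/61) = 234/61 ≈ 3.8361)
W(L, x) = -103 + 216*x (W(L, x) = -7 + (216*x - 96) = -7 + (-96 + 216*x) = -103 + 216*x)
W(N, P(-17, 12))/((30³/(-34875))) = (-103 + 216*(-12 - 9*(-17)))/((30³/(-34875))) = (-103 + 216*(-12 + 153))/((27000*(-1/34875))) = (-103 + 216*141)/(-24/31) = (-103 + 30456)*(-31/24) = 30353*(-31/24) = -940943/24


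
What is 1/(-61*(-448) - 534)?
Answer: 1/26794 ≈ 3.7322e-5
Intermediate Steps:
1/(-61*(-448) - 534) = 1/(27328 - 534) = 1/26794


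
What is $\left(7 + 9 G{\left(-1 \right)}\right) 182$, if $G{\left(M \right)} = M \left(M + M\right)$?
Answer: $4550$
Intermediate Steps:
$G{\left(M \right)} = 2 M^{2}$ ($G{\left(M \right)} = M 2 M = 2 M^{2}$)
$\left(7 + 9 G{\left(-1 \right)}\right) 182 = \left(7 + 9 \cdot 2 \left(-1\right)^{2}\right) 182 = \left(7 + 9 \cdot 2 \cdot 1\right) 182 = \left(7 + 9 \cdot 2\right) 182 = \left(7 + 18\right) 182 = 25 \cdot 182 = 4550$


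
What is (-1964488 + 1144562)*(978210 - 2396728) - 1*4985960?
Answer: 1163074803708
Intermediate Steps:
(-1964488 + 1144562)*(978210 - 2396728) - 1*4985960 = -819926*(-1418518) - 4985960 = 1163079789668 - 4985960 = 1163074803708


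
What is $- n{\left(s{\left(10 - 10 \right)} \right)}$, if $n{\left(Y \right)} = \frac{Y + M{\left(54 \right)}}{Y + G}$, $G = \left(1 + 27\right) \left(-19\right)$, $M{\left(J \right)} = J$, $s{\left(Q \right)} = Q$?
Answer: $\frac{27}{266} \approx 0.1015$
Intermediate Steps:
$G = -532$ ($G = 28 \left(-19\right) = -532$)
$n{\left(Y \right)} = \frac{54 + Y}{-532 + Y}$ ($n{\left(Y \right)} = \frac{Y + 54}{Y - 532} = \frac{54 + Y}{-532 + Y}$)
$- n{\left(s{\left(10 - 10 \right)} \right)} = - \frac{54 + \left(10 - 10\right)}{-532 + \left(10 - 10\right)} = - \frac{54 + 0}{-532 + 0} = - \frac{54}{-532} = - \frac{\left(-1\right) 54}{532} = \left(-1\right) \left(- \frac{27}{266}\right) = \frac{27}{266}$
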